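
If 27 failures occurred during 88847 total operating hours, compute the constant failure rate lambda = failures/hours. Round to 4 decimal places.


failures = 27
total_hours = 88847
lambda = 27 / 88847
lambda = 0.0003

0.0003


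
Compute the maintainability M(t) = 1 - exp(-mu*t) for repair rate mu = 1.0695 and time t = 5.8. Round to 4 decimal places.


mu = 1.0695, t = 5.8
mu * t = 1.0695 * 5.8 = 6.2031
exp(-6.2031) = 0.002
M(t) = 1 - 0.002
M(t) = 0.998

0.998


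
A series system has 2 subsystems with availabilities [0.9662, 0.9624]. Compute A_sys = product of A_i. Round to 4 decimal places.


Subsystems: [0.9662, 0.9624]
After subsystem 1 (A=0.9662): product = 0.9662
After subsystem 2 (A=0.9624): product = 0.9299
A_sys = 0.9299

0.9299


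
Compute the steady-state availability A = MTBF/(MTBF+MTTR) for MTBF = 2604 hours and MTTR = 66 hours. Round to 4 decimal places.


MTBF = 2604
MTTR = 66
MTBF + MTTR = 2670
A = 2604 / 2670
A = 0.9753

0.9753


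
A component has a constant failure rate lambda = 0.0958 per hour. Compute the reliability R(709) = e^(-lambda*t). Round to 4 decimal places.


lambda = 0.0958
t = 709
lambda * t = 67.9222
R(t) = e^(-67.9222)
R(t) = 0.0

0.0


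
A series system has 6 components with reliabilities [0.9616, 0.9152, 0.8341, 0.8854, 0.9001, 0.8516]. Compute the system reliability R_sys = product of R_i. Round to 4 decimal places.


Components: [0.9616, 0.9152, 0.8341, 0.8854, 0.9001, 0.8516]
After component 1 (R=0.9616): product = 0.9616
After component 2 (R=0.9152): product = 0.8801
After component 3 (R=0.8341): product = 0.7341
After component 4 (R=0.8854): product = 0.6499
After component 5 (R=0.9001): product = 0.585
After component 6 (R=0.8516): product = 0.4982
R_sys = 0.4982

0.4982


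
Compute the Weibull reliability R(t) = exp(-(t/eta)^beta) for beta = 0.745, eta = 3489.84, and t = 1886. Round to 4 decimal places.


beta = 0.745, eta = 3489.84, t = 1886
t/eta = 1886 / 3489.84 = 0.5404
(t/eta)^beta = 0.5404^0.745 = 0.6322
R(t) = exp(-0.6322)
R(t) = 0.5314

0.5314


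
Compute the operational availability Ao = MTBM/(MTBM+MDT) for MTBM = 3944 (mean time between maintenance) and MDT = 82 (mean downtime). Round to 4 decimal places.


MTBM = 3944
MDT = 82
MTBM + MDT = 4026
Ao = 3944 / 4026
Ao = 0.9796

0.9796


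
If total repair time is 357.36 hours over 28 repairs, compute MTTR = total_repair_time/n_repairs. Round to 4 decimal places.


total_repair_time = 357.36
n_repairs = 28
MTTR = 357.36 / 28
MTTR = 12.7629

12.7629


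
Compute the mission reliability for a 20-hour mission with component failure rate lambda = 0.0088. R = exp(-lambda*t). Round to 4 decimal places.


lambda = 0.0088
mission_time = 20
lambda * t = 0.0088 * 20 = 0.176
R = exp(-0.176)
R = 0.8386

0.8386


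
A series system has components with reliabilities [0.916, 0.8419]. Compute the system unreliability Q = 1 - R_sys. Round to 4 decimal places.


Components: [0.916, 0.8419]
After component 1: product = 0.916
After component 2: product = 0.7712
R_sys = 0.7712
Q = 1 - 0.7712 = 0.2288

0.2288


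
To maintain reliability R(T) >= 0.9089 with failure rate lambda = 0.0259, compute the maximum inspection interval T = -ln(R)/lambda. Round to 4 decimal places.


R_target = 0.9089
lambda = 0.0259
-ln(0.9089) = 0.0955
T = 0.0955 / 0.0259
T = 3.688

3.688


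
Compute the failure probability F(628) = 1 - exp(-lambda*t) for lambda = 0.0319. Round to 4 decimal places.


lambda = 0.0319, t = 628
lambda * t = 20.0332
exp(-20.0332) = 0.0
F(t) = 1 - 0.0
F(t) = 1.0

1.0


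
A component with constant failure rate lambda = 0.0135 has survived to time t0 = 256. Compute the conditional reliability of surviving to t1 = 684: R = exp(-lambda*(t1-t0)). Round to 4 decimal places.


lambda = 0.0135
t0 = 256, t1 = 684
t1 - t0 = 428
lambda * (t1-t0) = 0.0135 * 428 = 5.778
R = exp(-5.778)
R = 0.0031

0.0031


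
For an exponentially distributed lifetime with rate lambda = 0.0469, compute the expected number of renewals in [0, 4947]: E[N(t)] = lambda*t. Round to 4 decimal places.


lambda = 0.0469
t = 4947
E[N(t)] = lambda * t
E[N(t)] = 0.0469 * 4947
E[N(t)] = 232.0143

232.0143


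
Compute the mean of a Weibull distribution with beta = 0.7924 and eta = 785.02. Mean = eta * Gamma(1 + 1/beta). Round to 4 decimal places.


beta = 0.7924, eta = 785.02
1/beta = 1.262
1 + 1/beta = 2.262
Gamma(2.262) = 1.1409
Mean = 785.02 * 1.1409
Mean = 895.5921

895.5921


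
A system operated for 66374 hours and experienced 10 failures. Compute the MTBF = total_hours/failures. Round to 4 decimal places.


total_hours = 66374
failures = 10
MTBF = 66374 / 10
MTBF = 6637.4

6637.4


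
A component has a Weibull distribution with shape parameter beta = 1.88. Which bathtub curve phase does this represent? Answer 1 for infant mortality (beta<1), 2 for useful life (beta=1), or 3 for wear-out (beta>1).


beta = 1.88
Compare beta to 1:
beta < 1 => infant mortality (phase 1)
beta = 1 => useful life (phase 2)
beta > 1 => wear-out (phase 3)
Since beta = 1.88, this is wear-out (increasing failure rate)
Phase = 3

3


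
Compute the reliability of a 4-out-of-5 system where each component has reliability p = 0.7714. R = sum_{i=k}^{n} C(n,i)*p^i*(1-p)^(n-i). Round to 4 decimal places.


k = 4, n = 5, p = 0.7714
i=4: C(5,4)=5 * 0.7714^4 * 0.2286^1 = 0.4047
i=5: C(5,5)=1 * 0.7714^5 * 0.2286^0 = 0.2731
R = sum of terms = 0.6779

0.6779


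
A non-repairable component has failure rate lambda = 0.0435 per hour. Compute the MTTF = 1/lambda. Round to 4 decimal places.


lambda = 0.0435
MTTF = 1 / 0.0435
MTTF = 22.9885

22.9885


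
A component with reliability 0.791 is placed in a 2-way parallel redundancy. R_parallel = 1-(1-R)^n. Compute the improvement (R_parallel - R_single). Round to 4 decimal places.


R_single = 0.791, n = 2
1 - R_single = 0.209
(1 - R_single)^n = 0.209^2 = 0.0437
R_parallel = 1 - 0.0437 = 0.9563
Improvement = 0.9563 - 0.791
Improvement = 0.1653

0.1653


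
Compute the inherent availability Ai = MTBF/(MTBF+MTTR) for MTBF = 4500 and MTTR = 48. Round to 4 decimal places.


MTBF = 4500
MTTR = 48
MTBF + MTTR = 4548
Ai = 4500 / 4548
Ai = 0.9894

0.9894


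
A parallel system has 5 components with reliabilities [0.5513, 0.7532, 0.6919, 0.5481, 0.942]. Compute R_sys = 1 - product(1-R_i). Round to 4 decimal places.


Components: [0.5513, 0.7532, 0.6919, 0.5481, 0.942]
(1 - 0.5513) = 0.4487, running product = 0.4487
(1 - 0.7532) = 0.2468, running product = 0.1107
(1 - 0.6919) = 0.3081, running product = 0.0341
(1 - 0.5481) = 0.4519, running product = 0.0154
(1 - 0.942) = 0.058, running product = 0.0009
Product of (1-R_i) = 0.0009
R_sys = 1 - 0.0009 = 0.9991

0.9991


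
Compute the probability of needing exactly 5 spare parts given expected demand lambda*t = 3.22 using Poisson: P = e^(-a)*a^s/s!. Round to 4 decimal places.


a = 3.22, s = 5
e^(-a) = e^(-3.22) = 0.04
a^s = 3.22^5 = 346.162
s! = 120
P = 0.04 * 346.162 / 120
P = 0.1153

0.1153


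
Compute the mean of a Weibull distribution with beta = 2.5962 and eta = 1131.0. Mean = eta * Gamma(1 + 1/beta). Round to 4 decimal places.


beta = 2.5962, eta = 1131.0
1/beta = 0.3852
1 + 1/beta = 1.3852
Gamma(1.3852) = 0.8882
Mean = 1131.0 * 0.8882
Mean = 1004.5225

1004.5225


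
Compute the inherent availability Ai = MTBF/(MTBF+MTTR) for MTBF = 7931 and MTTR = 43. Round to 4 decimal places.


MTBF = 7931
MTTR = 43
MTBF + MTTR = 7974
Ai = 7931 / 7974
Ai = 0.9946

0.9946


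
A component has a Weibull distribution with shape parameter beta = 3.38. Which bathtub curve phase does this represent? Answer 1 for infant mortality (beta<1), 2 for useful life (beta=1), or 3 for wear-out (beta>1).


beta = 3.38
Compare beta to 1:
beta < 1 => infant mortality (phase 1)
beta = 1 => useful life (phase 2)
beta > 1 => wear-out (phase 3)
Since beta = 3.38, this is wear-out (increasing failure rate)
Phase = 3

3


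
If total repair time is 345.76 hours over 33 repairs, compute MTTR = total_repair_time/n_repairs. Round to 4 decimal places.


total_repair_time = 345.76
n_repairs = 33
MTTR = 345.76 / 33
MTTR = 10.4776

10.4776


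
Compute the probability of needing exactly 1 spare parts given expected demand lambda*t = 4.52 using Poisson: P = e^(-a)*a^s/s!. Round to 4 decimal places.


a = 4.52, s = 1
e^(-a) = e^(-4.52) = 0.0109
a^s = 4.52^1 = 4.52
s! = 1
P = 0.0109 * 4.52 / 1
P = 0.0492

0.0492


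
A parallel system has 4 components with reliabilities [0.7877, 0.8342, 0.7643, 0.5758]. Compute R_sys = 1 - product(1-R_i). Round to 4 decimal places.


Components: [0.7877, 0.8342, 0.7643, 0.5758]
(1 - 0.7877) = 0.2123, running product = 0.2123
(1 - 0.8342) = 0.1658, running product = 0.0352
(1 - 0.7643) = 0.2357, running product = 0.0083
(1 - 0.5758) = 0.4242, running product = 0.0035
Product of (1-R_i) = 0.0035
R_sys = 1 - 0.0035 = 0.9965

0.9965


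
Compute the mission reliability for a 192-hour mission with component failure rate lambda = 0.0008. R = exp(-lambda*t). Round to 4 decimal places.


lambda = 0.0008
mission_time = 192
lambda * t = 0.0008 * 192 = 0.1536
R = exp(-0.1536)
R = 0.8576

0.8576


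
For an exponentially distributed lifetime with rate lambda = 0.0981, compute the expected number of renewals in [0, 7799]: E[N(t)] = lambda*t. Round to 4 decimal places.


lambda = 0.0981
t = 7799
E[N(t)] = lambda * t
E[N(t)] = 0.0981 * 7799
E[N(t)] = 765.0819

765.0819


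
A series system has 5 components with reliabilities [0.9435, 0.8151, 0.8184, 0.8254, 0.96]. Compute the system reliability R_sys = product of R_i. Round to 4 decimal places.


Components: [0.9435, 0.8151, 0.8184, 0.8254, 0.96]
After component 1 (R=0.9435): product = 0.9435
After component 2 (R=0.8151): product = 0.769
After component 3 (R=0.8184): product = 0.6294
After component 4 (R=0.8254): product = 0.5195
After component 5 (R=0.96): product = 0.4987
R_sys = 0.4987

0.4987


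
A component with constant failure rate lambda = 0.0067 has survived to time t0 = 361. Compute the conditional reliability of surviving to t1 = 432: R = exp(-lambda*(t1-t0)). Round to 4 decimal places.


lambda = 0.0067
t0 = 361, t1 = 432
t1 - t0 = 71
lambda * (t1-t0) = 0.0067 * 71 = 0.4757
R = exp(-0.4757)
R = 0.6214

0.6214


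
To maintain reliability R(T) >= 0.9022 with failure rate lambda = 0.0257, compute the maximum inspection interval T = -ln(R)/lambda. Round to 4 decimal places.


R_target = 0.9022
lambda = 0.0257
-ln(0.9022) = 0.1029
T = 0.1029 / 0.0257
T = 4.0046

4.0046


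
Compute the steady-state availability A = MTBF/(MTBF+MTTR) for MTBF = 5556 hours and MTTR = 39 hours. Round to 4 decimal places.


MTBF = 5556
MTTR = 39
MTBF + MTTR = 5595
A = 5556 / 5595
A = 0.993

0.993


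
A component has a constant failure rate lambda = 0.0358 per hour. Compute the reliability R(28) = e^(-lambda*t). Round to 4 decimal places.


lambda = 0.0358
t = 28
lambda * t = 1.0024
R(t) = e^(-1.0024)
R(t) = 0.367

0.367


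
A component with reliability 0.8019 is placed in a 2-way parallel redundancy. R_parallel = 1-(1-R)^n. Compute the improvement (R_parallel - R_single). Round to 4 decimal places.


R_single = 0.8019, n = 2
1 - R_single = 0.1981
(1 - R_single)^n = 0.1981^2 = 0.0392
R_parallel = 1 - 0.0392 = 0.9608
Improvement = 0.9608 - 0.8019
Improvement = 0.1589

0.1589


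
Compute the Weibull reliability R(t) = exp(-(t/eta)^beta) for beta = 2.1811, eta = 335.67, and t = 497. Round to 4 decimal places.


beta = 2.1811, eta = 335.67, t = 497
t/eta = 497 / 335.67 = 1.4806
(t/eta)^beta = 1.4806^2.1811 = 2.3537
R(t) = exp(-2.3537)
R(t) = 0.095

0.095


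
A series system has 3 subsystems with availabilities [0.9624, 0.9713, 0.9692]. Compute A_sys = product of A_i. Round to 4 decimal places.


Subsystems: [0.9624, 0.9713, 0.9692]
After subsystem 1 (A=0.9624): product = 0.9624
After subsystem 2 (A=0.9713): product = 0.9348
After subsystem 3 (A=0.9692): product = 0.906
A_sys = 0.906

0.906


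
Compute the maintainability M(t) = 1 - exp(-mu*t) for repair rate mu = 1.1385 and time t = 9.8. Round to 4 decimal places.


mu = 1.1385, t = 9.8
mu * t = 1.1385 * 9.8 = 11.1573
exp(-11.1573) = 0.0
M(t) = 1 - 0.0
M(t) = 1.0

1.0


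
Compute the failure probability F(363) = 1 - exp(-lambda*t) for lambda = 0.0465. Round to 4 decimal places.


lambda = 0.0465, t = 363
lambda * t = 16.8795
exp(-16.8795) = 0.0
F(t) = 1 - 0.0
F(t) = 1.0

1.0


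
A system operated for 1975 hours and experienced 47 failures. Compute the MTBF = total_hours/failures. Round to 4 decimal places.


total_hours = 1975
failures = 47
MTBF = 1975 / 47
MTBF = 42.0213

42.0213


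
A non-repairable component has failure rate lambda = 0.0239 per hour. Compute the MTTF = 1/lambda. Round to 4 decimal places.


lambda = 0.0239
MTTF = 1 / 0.0239
MTTF = 41.841

41.841


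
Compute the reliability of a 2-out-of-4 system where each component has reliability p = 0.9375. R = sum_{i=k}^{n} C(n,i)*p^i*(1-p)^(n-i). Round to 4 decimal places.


k = 2, n = 4, p = 0.9375
i=2: C(4,2)=6 * 0.9375^2 * 0.0625^2 = 0.0206
i=3: C(4,3)=4 * 0.9375^3 * 0.0625^1 = 0.206
i=4: C(4,4)=1 * 0.9375^4 * 0.0625^0 = 0.7725
R = sum of terms = 0.9991

0.9991


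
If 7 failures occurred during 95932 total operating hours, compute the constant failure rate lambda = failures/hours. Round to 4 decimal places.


failures = 7
total_hours = 95932
lambda = 7 / 95932
lambda = 0.0001

0.0001


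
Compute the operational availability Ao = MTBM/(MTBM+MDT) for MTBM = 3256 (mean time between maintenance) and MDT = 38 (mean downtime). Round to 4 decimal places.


MTBM = 3256
MDT = 38
MTBM + MDT = 3294
Ao = 3256 / 3294
Ao = 0.9885

0.9885


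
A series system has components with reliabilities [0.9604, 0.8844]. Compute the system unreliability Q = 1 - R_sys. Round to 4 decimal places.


Components: [0.9604, 0.8844]
After component 1: product = 0.9604
After component 2: product = 0.8494
R_sys = 0.8494
Q = 1 - 0.8494 = 0.1506

0.1506


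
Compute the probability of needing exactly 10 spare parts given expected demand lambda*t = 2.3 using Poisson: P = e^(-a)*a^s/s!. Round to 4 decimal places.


a = 2.3, s = 10
e^(-a) = e^(-2.3) = 0.1003
a^s = 2.3^10 = 4142.6511
s! = 3628800
P = 0.1003 * 4142.6511 / 3628800
P = 0.0001

0.0001


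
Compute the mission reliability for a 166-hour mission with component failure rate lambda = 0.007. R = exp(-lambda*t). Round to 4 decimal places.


lambda = 0.007
mission_time = 166
lambda * t = 0.007 * 166 = 1.162
R = exp(-1.162)
R = 0.3129

0.3129


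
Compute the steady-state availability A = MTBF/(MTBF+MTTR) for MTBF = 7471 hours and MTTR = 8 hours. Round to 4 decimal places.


MTBF = 7471
MTTR = 8
MTBF + MTTR = 7479
A = 7471 / 7479
A = 0.9989

0.9989


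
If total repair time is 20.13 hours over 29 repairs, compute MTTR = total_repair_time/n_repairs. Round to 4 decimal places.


total_repair_time = 20.13
n_repairs = 29
MTTR = 20.13 / 29
MTTR = 0.6941

0.6941


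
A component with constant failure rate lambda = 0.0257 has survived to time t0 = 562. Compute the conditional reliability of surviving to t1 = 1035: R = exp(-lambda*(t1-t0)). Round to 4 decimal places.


lambda = 0.0257
t0 = 562, t1 = 1035
t1 - t0 = 473
lambda * (t1-t0) = 0.0257 * 473 = 12.1561
R = exp(-12.1561)
R = 0.0

0.0


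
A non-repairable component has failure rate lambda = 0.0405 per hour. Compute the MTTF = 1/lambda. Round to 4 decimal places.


lambda = 0.0405
MTTF = 1 / 0.0405
MTTF = 24.6914

24.6914


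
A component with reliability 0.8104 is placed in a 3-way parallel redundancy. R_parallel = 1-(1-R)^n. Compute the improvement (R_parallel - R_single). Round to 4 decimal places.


R_single = 0.8104, n = 3
1 - R_single = 0.1896
(1 - R_single)^n = 0.1896^3 = 0.0068
R_parallel = 1 - 0.0068 = 0.9932
Improvement = 0.9932 - 0.8104
Improvement = 0.1828

0.1828


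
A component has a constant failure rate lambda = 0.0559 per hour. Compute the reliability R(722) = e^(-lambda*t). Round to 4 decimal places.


lambda = 0.0559
t = 722
lambda * t = 40.3598
R(t) = e^(-40.3598)
R(t) = 0.0

0.0


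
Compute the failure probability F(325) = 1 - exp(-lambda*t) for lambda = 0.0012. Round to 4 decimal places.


lambda = 0.0012, t = 325
lambda * t = 0.39
exp(-0.39) = 0.6771
F(t) = 1 - 0.6771
F(t) = 0.3229

0.3229


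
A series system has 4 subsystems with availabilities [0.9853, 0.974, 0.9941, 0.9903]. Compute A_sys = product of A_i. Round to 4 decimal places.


Subsystems: [0.9853, 0.974, 0.9941, 0.9903]
After subsystem 1 (A=0.9853): product = 0.9853
After subsystem 2 (A=0.974): product = 0.9597
After subsystem 3 (A=0.9941): product = 0.954
After subsystem 4 (A=0.9903): product = 0.9448
A_sys = 0.9448

0.9448


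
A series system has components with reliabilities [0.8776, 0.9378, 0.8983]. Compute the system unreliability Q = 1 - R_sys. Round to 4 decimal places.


Components: [0.8776, 0.9378, 0.8983]
After component 1: product = 0.8776
After component 2: product = 0.823
After component 3: product = 0.7393
R_sys = 0.7393
Q = 1 - 0.7393 = 0.2607

0.2607


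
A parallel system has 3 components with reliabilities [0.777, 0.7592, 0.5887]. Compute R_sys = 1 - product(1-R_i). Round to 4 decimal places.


Components: [0.777, 0.7592, 0.5887]
(1 - 0.777) = 0.223, running product = 0.223
(1 - 0.7592) = 0.2408, running product = 0.0537
(1 - 0.5887) = 0.4113, running product = 0.0221
Product of (1-R_i) = 0.0221
R_sys = 1 - 0.0221 = 0.9779

0.9779


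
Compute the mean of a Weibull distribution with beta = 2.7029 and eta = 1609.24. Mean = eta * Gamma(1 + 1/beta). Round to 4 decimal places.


beta = 2.7029, eta = 1609.24
1/beta = 0.37
1 + 1/beta = 1.37
Gamma(1.37) = 0.8893
Mean = 1609.24 * 0.8893
Mean = 1431.1224

1431.1224


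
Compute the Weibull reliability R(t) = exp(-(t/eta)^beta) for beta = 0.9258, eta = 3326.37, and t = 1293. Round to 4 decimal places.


beta = 0.9258, eta = 3326.37, t = 1293
t/eta = 1293 / 3326.37 = 0.3887
(t/eta)^beta = 0.3887^0.9258 = 0.4169
R(t) = exp(-0.4169)
R(t) = 0.6591

0.6591


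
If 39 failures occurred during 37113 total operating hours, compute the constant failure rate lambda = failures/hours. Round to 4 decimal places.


failures = 39
total_hours = 37113
lambda = 39 / 37113
lambda = 0.0011

0.0011


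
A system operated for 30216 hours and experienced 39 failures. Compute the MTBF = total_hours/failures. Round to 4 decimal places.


total_hours = 30216
failures = 39
MTBF = 30216 / 39
MTBF = 774.7692

774.7692


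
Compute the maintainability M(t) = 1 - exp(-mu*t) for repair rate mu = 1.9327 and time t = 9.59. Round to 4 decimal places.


mu = 1.9327, t = 9.59
mu * t = 1.9327 * 9.59 = 18.5346
exp(-18.5346) = 0.0
M(t) = 1 - 0.0
M(t) = 1.0

1.0


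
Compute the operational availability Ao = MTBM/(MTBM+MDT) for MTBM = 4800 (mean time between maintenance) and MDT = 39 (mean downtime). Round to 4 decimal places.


MTBM = 4800
MDT = 39
MTBM + MDT = 4839
Ao = 4800 / 4839
Ao = 0.9919

0.9919


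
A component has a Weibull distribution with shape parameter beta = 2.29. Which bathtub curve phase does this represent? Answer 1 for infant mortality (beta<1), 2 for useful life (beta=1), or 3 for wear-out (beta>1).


beta = 2.29
Compare beta to 1:
beta < 1 => infant mortality (phase 1)
beta = 1 => useful life (phase 2)
beta > 1 => wear-out (phase 3)
Since beta = 2.29, this is wear-out (increasing failure rate)
Phase = 3

3


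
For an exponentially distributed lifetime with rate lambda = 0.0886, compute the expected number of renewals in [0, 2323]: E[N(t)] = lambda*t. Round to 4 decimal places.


lambda = 0.0886
t = 2323
E[N(t)] = lambda * t
E[N(t)] = 0.0886 * 2323
E[N(t)] = 205.8178

205.8178


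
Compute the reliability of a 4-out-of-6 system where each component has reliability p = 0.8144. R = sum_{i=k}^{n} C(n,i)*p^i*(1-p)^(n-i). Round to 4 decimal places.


k = 4, n = 6, p = 0.8144
i=4: C(6,4)=15 * 0.8144^4 * 0.1856^2 = 0.2273
i=5: C(6,5)=6 * 0.8144^5 * 0.1856^1 = 0.3989
i=6: C(6,6)=1 * 0.8144^6 * 0.1856^0 = 0.2918
R = sum of terms = 0.918

0.918


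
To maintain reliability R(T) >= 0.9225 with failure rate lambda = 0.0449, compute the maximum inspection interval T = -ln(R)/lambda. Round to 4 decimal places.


R_target = 0.9225
lambda = 0.0449
-ln(0.9225) = 0.0807
T = 0.0807 / 0.0449
T = 1.7966

1.7966


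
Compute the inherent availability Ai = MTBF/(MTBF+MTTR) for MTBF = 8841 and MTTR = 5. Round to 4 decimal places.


MTBF = 8841
MTTR = 5
MTBF + MTTR = 8846
Ai = 8841 / 8846
Ai = 0.9994

0.9994


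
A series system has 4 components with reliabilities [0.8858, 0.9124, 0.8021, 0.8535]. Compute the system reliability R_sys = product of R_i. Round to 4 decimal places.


Components: [0.8858, 0.9124, 0.8021, 0.8535]
After component 1 (R=0.8858): product = 0.8858
After component 2 (R=0.9124): product = 0.8082
After component 3 (R=0.8021): product = 0.6483
After component 4 (R=0.8535): product = 0.5533
R_sys = 0.5533

0.5533


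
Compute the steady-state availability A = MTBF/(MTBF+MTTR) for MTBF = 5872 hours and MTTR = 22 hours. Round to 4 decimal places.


MTBF = 5872
MTTR = 22
MTBF + MTTR = 5894
A = 5872 / 5894
A = 0.9963

0.9963


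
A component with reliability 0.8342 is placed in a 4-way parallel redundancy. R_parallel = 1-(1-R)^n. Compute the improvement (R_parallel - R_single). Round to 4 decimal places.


R_single = 0.8342, n = 4
1 - R_single = 0.1658
(1 - R_single)^n = 0.1658^4 = 0.0008
R_parallel = 1 - 0.0008 = 0.9992
Improvement = 0.9992 - 0.8342
Improvement = 0.165

0.165


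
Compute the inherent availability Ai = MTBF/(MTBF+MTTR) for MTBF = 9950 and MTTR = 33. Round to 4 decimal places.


MTBF = 9950
MTTR = 33
MTBF + MTTR = 9983
Ai = 9950 / 9983
Ai = 0.9967

0.9967


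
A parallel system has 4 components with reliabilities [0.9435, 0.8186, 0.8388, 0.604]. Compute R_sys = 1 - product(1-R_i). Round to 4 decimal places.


Components: [0.9435, 0.8186, 0.8388, 0.604]
(1 - 0.9435) = 0.0565, running product = 0.0565
(1 - 0.8186) = 0.1814, running product = 0.0102
(1 - 0.8388) = 0.1612, running product = 0.0017
(1 - 0.604) = 0.396, running product = 0.0007
Product of (1-R_i) = 0.0007
R_sys = 1 - 0.0007 = 0.9993

0.9993


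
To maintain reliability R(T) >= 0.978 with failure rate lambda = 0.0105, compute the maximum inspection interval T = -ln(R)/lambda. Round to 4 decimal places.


R_target = 0.978
lambda = 0.0105
-ln(0.978) = 0.0222
T = 0.0222 / 0.0105
T = 2.1186

2.1186


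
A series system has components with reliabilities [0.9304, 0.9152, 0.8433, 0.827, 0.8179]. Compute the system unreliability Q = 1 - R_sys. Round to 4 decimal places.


Components: [0.9304, 0.9152, 0.8433, 0.827, 0.8179]
After component 1: product = 0.9304
After component 2: product = 0.8515
After component 3: product = 0.7181
After component 4: product = 0.5938
After component 5: product = 0.4857
R_sys = 0.4857
Q = 1 - 0.4857 = 0.5143

0.5143


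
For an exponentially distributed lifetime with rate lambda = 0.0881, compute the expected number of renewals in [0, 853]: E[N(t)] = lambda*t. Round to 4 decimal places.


lambda = 0.0881
t = 853
E[N(t)] = lambda * t
E[N(t)] = 0.0881 * 853
E[N(t)] = 75.1493

75.1493


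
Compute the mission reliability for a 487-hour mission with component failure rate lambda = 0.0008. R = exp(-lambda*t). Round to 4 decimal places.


lambda = 0.0008
mission_time = 487
lambda * t = 0.0008 * 487 = 0.3896
R = exp(-0.3896)
R = 0.6773

0.6773


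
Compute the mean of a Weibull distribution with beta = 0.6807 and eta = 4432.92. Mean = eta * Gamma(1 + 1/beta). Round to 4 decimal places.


beta = 0.6807, eta = 4432.92
1/beta = 1.4691
1 + 1/beta = 2.4691
Gamma(2.4691) = 1.3011
Mean = 4432.92 * 1.3011
Mean = 5767.4646

5767.4646


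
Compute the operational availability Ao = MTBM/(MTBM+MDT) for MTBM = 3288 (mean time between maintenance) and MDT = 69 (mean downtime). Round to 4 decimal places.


MTBM = 3288
MDT = 69
MTBM + MDT = 3357
Ao = 3288 / 3357
Ao = 0.9794

0.9794


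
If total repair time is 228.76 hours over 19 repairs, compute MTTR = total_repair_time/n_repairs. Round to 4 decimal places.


total_repair_time = 228.76
n_repairs = 19
MTTR = 228.76 / 19
MTTR = 12.04

12.04


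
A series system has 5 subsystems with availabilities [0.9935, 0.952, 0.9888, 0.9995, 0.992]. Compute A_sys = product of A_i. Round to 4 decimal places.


Subsystems: [0.9935, 0.952, 0.9888, 0.9995, 0.992]
After subsystem 1 (A=0.9935): product = 0.9935
After subsystem 2 (A=0.952): product = 0.9458
After subsystem 3 (A=0.9888): product = 0.9352
After subsystem 4 (A=0.9995): product = 0.9348
After subsystem 5 (A=0.992): product = 0.9273
A_sys = 0.9273

0.9273


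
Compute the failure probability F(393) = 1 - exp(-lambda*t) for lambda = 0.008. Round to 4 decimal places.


lambda = 0.008, t = 393
lambda * t = 3.144
exp(-3.144) = 0.0431
F(t) = 1 - 0.0431
F(t) = 0.9569

0.9569


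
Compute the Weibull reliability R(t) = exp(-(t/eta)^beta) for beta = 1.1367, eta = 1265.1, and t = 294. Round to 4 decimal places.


beta = 1.1367, eta = 1265.1, t = 294
t/eta = 294 / 1265.1 = 0.2324
(t/eta)^beta = 0.2324^1.1367 = 0.1904
R(t) = exp(-0.1904)
R(t) = 0.8267

0.8267


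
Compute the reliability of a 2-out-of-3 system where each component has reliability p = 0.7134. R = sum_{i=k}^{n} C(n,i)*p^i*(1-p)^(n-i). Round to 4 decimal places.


k = 2, n = 3, p = 0.7134
i=2: C(3,2)=3 * 0.7134^2 * 0.2866^1 = 0.4376
i=3: C(3,3)=1 * 0.7134^3 * 0.2866^0 = 0.3631
R = sum of terms = 0.8007

0.8007


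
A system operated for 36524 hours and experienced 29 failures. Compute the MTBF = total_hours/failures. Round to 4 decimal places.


total_hours = 36524
failures = 29
MTBF = 36524 / 29
MTBF = 1259.4483

1259.4483


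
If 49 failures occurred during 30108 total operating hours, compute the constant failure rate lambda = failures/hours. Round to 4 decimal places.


failures = 49
total_hours = 30108
lambda = 49 / 30108
lambda = 0.0016

0.0016


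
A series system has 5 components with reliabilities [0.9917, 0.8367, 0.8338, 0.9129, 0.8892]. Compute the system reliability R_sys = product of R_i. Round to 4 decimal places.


Components: [0.9917, 0.8367, 0.8338, 0.9129, 0.8892]
After component 1 (R=0.9917): product = 0.9917
After component 2 (R=0.8367): product = 0.8298
After component 3 (R=0.8338): product = 0.6919
After component 4 (R=0.9129): product = 0.6316
After component 5 (R=0.8892): product = 0.5616
R_sys = 0.5616

0.5616


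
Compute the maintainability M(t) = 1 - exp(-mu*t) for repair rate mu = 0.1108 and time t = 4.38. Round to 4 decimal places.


mu = 0.1108, t = 4.38
mu * t = 0.1108 * 4.38 = 0.4853
exp(-0.4853) = 0.6155
M(t) = 1 - 0.6155
M(t) = 0.3845

0.3845


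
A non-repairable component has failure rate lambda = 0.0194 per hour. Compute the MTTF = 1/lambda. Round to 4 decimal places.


lambda = 0.0194
MTTF = 1 / 0.0194
MTTF = 51.5464

51.5464


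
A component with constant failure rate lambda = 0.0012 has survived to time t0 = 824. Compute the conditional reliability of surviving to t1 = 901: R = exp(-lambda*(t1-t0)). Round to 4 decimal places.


lambda = 0.0012
t0 = 824, t1 = 901
t1 - t0 = 77
lambda * (t1-t0) = 0.0012 * 77 = 0.0924
R = exp(-0.0924)
R = 0.9117

0.9117


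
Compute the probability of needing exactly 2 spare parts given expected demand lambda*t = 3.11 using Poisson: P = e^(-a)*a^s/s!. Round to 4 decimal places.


a = 3.11, s = 2
e^(-a) = e^(-3.11) = 0.0446
a^s = 3.11^2 = 9.6721
s! = 2
P = 0.0446 * 9.6721 / 2
P = 0.2157

0.2157


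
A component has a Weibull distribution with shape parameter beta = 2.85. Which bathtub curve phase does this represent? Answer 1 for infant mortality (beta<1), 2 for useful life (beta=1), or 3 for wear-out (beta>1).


beta = 2.85
Compare beta to 1:
beta < 1 => infant mortality (phase 1)
beta = 1 => useful life (phase 2)
beta > 1 => wear-out (phase 3)
Since beta = 2.85, this is wear-out (increasing failure rate)
Phase = 3

3


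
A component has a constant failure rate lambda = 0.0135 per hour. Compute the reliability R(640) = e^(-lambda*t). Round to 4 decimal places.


lambda = 0.0135
t = 640
lambda * t = 8.64
R(t) = e^(-8.64)
R(t) = 0.0002

0.0002


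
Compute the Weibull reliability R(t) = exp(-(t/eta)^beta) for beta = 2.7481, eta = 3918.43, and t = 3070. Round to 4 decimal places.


beta = 2.7481, eta = 3918.43, t = 3070
t/eta = 3070 / 3918.43 = 0.7835
(t/eta)^beta = 0.7835^2.7481 = 0.5114
R(t) = exp(-0.5114)
R(t) = 0.5996

0.5996


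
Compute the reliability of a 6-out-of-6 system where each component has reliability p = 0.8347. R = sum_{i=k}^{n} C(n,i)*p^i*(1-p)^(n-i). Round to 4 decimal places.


k = 6, n = 6, p = 0.8347
i=6: C(6,6)=1 * 0.8347^6 * 0.1653^0 = 0.3382
R = sum of terms = 0.3382

0.3382


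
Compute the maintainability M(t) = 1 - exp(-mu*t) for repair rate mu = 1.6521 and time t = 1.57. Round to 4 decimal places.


mu = 1.6521, t = 1.57
mu * t = 1.6521 * 1.57 = 2.5938
exp(-2.5938) = 0.0747
M(t) = 1 - 0.0747
M(t) = 0.9253

0.9253


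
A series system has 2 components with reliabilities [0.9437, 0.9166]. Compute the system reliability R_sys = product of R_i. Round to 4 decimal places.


Components: [0.9437, 0.9166]
After component 1 (R=0.9437): product = 0.9437
After component 2 (R=0.9166): product = 0.865
R_sys = 0.865

0.865


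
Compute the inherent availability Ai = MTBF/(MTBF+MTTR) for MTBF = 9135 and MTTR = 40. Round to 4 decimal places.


MTBF = 9135
MTTR = 40
MTBF + MTTR = 9175
Ai = 9135 / 9175
Ai = 0.9956

0.9956


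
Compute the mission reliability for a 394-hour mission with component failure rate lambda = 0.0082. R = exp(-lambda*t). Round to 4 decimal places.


lambda = 0.0082
mission_time = 394
lambda * t = 0.0082 * 394 = 3.2308
R = exp(-3.2308)
R = 0.0395

0.0395


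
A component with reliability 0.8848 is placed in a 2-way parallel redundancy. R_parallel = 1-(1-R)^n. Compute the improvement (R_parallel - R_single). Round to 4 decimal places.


R_single = 0.8848, n = 2
1 - R_single = 0.1152
(1 - R_single)^n = 0.1152^2 = 0.0133
R_parallel = 1 - 0.0133 = 0.9867
Improvement = 0.9867 - 0.8848
Improvement = 0.1019

0.1019


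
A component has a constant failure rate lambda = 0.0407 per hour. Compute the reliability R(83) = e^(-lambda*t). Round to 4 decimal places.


lambda = 0.0407
t = 83
lambda * t = 3.3781
R(t) = e^(-3.3781)
R(t) = 0.0341

0.0341


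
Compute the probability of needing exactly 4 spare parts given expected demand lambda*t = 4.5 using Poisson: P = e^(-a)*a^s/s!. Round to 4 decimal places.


a = 4.5, s = 4
e^(-a) = e^(-4.5) = 0.0111
a^s = 4.5^4 = 410.0625
s! = 24
P = 0.0111 * 410.0625 / 24
P = 0.1898

0.1898


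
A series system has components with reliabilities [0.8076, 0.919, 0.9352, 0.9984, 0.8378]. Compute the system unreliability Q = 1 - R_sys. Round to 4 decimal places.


Components: [0.8076, 0.919, 0.9352, 0.9984, 0.8378]
After component 1: product = 0.8076
After component 2: product = 0.7422
After component 3: product = 0.6941
After component 4: product = 0.693
After component 5: product = 0.5806
R_sys = 0.5806
Q = 1 - 0.5806 = 0.4194

0.4194


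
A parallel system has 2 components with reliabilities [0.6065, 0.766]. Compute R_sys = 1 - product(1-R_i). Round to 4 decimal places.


Components: [0.6065, 0.766]
(1 - 0.6065) = 0.3935, running product = 0.3935
(1 - 0.766) = 0.234, running product = 0.0921
Product of (1-R_i) = 0.0921
R_sys = 1 - 0.0921 = 0.9079

0.9079


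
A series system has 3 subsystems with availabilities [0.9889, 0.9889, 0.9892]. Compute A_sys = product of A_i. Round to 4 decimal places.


Subsystems: [0.9889, 0.9889, 0.9892]
After subsystem 1 (A=0.9889): product = 0.9889
After subsystem 2 (A=0.9889): product = 0.9779
After subsystem 3 (A=0.9892): product = 0.9674
A_sys = 0.9674

0.9674


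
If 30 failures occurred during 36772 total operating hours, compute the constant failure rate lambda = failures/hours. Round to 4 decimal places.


failures = 30
total_hours = 36772
lambda = 30 / 36772
lambda = 0.0008

0.0008


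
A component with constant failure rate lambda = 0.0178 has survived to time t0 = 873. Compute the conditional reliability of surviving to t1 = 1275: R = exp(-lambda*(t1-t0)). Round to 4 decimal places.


lambda = 0.0178
t0 = 873, t1 = 1275
t1 - t0 = 402
lambda * (t1-t0) = 0.0178 * 402 = 7.1556
R = exp(-7.1556)
R = 0.0008

0.0008


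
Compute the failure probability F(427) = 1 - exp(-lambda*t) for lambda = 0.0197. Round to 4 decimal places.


lambda = 0.0197, t = 427
lambda * t = 8.4119
exp(-8.4119) = 0.0002
F(t) = 1 - 0.0002
F(t) = 0.9998

0.9998


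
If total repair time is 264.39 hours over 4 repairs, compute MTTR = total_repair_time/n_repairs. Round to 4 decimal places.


total_repair_time = 264.39
n_repairs = 4
MTTR = 264.39 / 4
MTTR = 66.0975

66.0975


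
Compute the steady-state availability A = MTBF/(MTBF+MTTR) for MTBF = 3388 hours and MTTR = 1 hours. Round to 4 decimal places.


MTBF = 3388
MTTR = 1
MTBF + MTTR = 3389
A = 3388 / 3389
A = 0.9997

0.9997


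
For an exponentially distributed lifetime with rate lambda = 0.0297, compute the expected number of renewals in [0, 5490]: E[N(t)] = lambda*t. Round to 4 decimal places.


lambda = 0.0297
t = 5490
E[N(t)] = lambda * t
E[N(t)] = 0.0297 * 5490
E[N(t)] = 163.053

163.053


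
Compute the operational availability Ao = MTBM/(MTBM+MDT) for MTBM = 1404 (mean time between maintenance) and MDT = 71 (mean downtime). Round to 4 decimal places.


MTBM = 1404
MDT = 71
MTBM + MDT = 1475
Ao = 1404 / 1475
Ao = 0.9519

0.9519


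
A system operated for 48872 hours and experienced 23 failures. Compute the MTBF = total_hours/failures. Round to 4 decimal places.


total_hours = 48872
failures = 23
MTBF = 48872 / 23
MTBF = 2124.8696

2124.8696


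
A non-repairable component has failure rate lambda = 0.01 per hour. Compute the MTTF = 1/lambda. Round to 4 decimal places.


lambda = 0.01
MTTF = 1 / 0.01
MTTF = 100.0

100.0


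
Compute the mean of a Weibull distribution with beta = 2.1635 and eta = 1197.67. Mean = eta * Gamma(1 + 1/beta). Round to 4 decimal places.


beta = 2.1635, eta = 1197.67
1/beta = 0.4622
1 + 1/beta = 1.4622
Gamma(1.4622) = 0.8856
Mean = 1197.67 * 0.8856
Mean = 1060.6606

1060.6606


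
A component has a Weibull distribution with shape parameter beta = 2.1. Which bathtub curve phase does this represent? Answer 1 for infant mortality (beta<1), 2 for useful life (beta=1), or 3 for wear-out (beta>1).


beta = 2.1
Compare beta to 1:
beta < 1 => infant mortality (phase 1)
beta = 1 => useful life (phase 2)
beta > 1 => wear-out (phase 3)
Since beta = 2.1, this is wear-out (increasing failure rate)
Phase = 3

3


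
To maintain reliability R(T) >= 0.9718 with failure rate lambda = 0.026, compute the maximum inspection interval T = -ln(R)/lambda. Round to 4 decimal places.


R_target = 0.9718
lambda = 0.026
-ln(0.9718) = 0.0286
T = 0.0286 / 0.026
T = 1.1002

1.1002


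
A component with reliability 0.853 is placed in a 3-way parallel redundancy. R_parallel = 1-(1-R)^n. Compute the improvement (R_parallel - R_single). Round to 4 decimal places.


R_single = 0.853, n = 3
1 - R_single = 0.147
(1 - R_single)^n = 0.147^3 = 0.0032
R_parallel = 1 - 0.0032 = 0.9968
Improvement = 0.9968 - 0.853
Improvement = 0.1438

0.1438


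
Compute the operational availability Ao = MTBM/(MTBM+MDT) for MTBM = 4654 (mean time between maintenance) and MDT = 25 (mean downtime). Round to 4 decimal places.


MTBM = 4654
MDT = 25
MTBM + MDT = 4679
Ao = 4654 / 4679
Ao = 0.9947

0.9947


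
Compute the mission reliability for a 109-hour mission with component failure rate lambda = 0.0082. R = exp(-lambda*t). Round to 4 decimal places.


lambda = 0.0082
mission_time = 109
lambda * t = 0.0082 * 109 = 0.8938
R = exp(-0.8938)
R = 0.4091

0.4091


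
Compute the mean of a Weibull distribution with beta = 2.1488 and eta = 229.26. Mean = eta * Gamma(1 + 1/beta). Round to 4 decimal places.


beta = 2.1488, eta = 229.26
1/beta = 0.4654
1 + 1/beta = 1.4654
Gamma(1.4654) = 0.8856
Mean = 229.26 * 0.8856
Mean = 203.0348

203.0348


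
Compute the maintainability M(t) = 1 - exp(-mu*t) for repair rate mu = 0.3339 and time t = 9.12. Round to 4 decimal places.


mu = 0.3339, t = 9.12
mu * t = 0.3339 * 9.12 = 3.0452
exp(-3.0452) = 0.0476
M(t) = 1 - 0.0476
M(t) = 0.9524

0.9524


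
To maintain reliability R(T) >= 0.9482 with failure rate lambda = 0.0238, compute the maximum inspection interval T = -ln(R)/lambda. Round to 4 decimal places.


R_target = 0.9482
lambda = 0.0238
-ln(0.9482) = 0.0532
T = 0.0532 / 0.0238
T = 2.2349

2.2349


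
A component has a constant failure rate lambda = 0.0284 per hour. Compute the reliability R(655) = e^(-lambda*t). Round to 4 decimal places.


lambda = 0.0284
t = 655
lambda * t = 18.602
R(t) = e^(-18.602)
R(t) = 0.0

0.0


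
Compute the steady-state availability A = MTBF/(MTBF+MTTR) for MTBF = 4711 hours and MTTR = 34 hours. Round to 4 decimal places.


MTBF = 4711
MTTR = 34
MTBF + MTTR = 4745
A = 4711 / 4745
A = 0.9928

0.9928


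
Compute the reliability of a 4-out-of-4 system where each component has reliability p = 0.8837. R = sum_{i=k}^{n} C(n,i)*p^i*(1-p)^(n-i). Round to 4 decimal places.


k = 4, n = 4, p = 0.8837
i=4: C(4,4)=1 * 0.8837^4 * 0.1163^0 = 0.6098
R = sum of terms = 0.6098

0.6098


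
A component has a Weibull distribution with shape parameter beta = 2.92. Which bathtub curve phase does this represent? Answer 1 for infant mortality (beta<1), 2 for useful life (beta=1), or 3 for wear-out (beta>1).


beta = 2.92
Compare beta to 1:
beta < 1 => infant mortality (phase 1)
beta = 1 => useful life (phase 2)
beta > 1 => wear-out (phase 3)
Since beta = 2.92, this is wear-out (increasing failure rate)
Phase = 3

3


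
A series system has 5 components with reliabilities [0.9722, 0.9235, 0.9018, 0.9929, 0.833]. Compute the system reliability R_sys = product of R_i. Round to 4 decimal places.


Components: [0.9722, 0.9235, 0.9018, 0.9929, 0.833]
After component 1 (R=0.9722): product = 0.9722
After component 2 (R=0.9235): product = 0.8978
After component 3 (R=0.9018): product = 0.8097
After component 4 (R=0.9929): product = 0.8039
After component 5 (R=0.833): product = 0.6697
R_sys = 0.6697

0.6697


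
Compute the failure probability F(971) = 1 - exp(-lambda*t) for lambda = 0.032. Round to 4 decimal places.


lambda = 0.032, t = 971
lambda * t = 31.072
exp(-31.072) = 0.0
F(t) = 1 - 0.0
F(t) = 1.0

1.0


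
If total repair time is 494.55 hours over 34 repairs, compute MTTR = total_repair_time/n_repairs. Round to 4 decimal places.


total_repair_time = 494.55
n_repairs = 34
MTTR = 494.55 / 34
MTTR = 14.5456

14.5456


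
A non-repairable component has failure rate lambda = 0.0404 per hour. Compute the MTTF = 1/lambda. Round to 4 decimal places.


lambda = 0.0404
MTTF = 1 / 0.0404
MTTF = 24.7525

24.7525


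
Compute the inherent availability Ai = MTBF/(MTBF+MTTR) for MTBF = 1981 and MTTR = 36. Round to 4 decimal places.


MTBF = 1981
MTTR = 36
MTBF + MTTR = 2017
Ai = 1981 / 2017
Ai = 0.9822

0.9822


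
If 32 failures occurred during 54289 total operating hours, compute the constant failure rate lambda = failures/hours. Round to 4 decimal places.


failures = 32
total_hours = 54289
lambda = 32 / 54289
lambda = 0.0006

0.0006


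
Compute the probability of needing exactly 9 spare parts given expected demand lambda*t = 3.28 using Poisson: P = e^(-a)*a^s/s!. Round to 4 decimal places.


a = 3.28, s = 9
e^(-a) = e^(-3.28) = 0.0376
a^s = 3.28^9 = 43940.4594
s! = 362880
P = 0.0376 * 43940.4594 / 362880
P = 0.0046

0.0046
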